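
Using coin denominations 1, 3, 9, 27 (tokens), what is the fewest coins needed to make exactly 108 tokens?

Use the largest denomination that fits, subtract, and repeat.
108 = 4×27
Total coins = 4 = 4

4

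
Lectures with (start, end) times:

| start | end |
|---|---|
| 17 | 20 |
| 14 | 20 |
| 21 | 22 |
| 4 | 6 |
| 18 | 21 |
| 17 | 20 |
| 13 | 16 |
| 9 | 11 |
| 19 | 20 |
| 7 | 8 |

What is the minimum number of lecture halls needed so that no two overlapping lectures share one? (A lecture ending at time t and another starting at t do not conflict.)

5

Count concurrent intervals with a sweep; the peak is the room count.
Events (time:±→running): 4:+→1 6:-→0 7:+→1 8:-→0 9:+→1 11:-→0 13:+→1 14:+→2 16:-→1 17:+→2 17:+→3 18:+→4 19:+→5 … peak 5.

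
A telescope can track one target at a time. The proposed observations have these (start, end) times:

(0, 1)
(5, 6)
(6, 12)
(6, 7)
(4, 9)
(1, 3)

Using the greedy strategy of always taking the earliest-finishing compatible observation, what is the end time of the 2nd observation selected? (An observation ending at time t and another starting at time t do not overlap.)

By end time: (0,1), (1,3), (5,6), (6,7), (4,9), (6,12).
Pick (0,1); next start ≥ 1 → (1,3); next start ≥ 3 → (5,6); next start ≥ 6 → (6,7).
Selected: (0,1) (1,3) (5,6) (6,7)

3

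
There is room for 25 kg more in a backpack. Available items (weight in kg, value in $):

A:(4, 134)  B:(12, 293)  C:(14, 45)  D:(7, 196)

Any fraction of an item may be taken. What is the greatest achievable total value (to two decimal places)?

629.43

Sort by value per unit weight and fill in that order.
Order: A (134/4=33.50) > D (196/7=28.00) > B (293/12=24.42) > C (45/14=3.21)
Fill: take A (4 @ 134) → take D (7 @ 196) → take B (12 @ 293) → take 2/14 of C → 6.43; 25/25 used.
Total value = 629.43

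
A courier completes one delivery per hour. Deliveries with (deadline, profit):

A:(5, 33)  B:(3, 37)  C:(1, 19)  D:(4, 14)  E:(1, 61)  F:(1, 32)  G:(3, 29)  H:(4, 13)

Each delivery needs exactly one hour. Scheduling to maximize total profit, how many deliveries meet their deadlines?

5

Profit order: E=61 B=37 A=33 F=32 G=29 C=19 D=14 H=13
Assign: E→slot 1, B→slot 3, A→slot 5, F skipped, G→slot 2, C skipped, D→slot 4, H skipped.
Slots: [1:E] [2:G] [3:B] [4:D] [5:A]
5 of 8 scheduled.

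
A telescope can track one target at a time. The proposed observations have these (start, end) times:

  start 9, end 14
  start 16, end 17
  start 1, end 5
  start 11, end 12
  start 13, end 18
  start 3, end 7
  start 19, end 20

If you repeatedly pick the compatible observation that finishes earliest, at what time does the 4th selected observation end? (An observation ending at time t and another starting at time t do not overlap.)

20

Sorted by end: (1,5)  (3,7)  (11,12)  (9,14)  (16,17)  (13,18)  (19,20)
take (1,5); skip (3,7); take (11,12); skip (9,14); take (16,17); skip (13,18); take (19,20).
Selected: (1,5) (11,12) (16,17) (19,20)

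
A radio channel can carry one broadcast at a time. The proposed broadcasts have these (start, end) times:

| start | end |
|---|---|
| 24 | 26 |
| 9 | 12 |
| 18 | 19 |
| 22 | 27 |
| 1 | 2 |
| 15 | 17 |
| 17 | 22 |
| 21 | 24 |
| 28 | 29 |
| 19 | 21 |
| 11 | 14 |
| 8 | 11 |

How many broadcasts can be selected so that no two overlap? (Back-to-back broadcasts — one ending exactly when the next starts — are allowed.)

Order by finish time; keep every interval that doesn't clash with the previous kept one.
Sorted by end: (1,2)  (8,11)  (9,12)  (11,14)  (15,17)  (18,19)  (19,21)  (17,22)  (21,24)  (24,26)  (22,27)  (28,29)
take (1,2); take (8,11); take (11,14); take (15,17); take (18,19); take (19,21); skip (17,22); take (21,24); take (24,26); take (28,29).
Selected 9 broadcasts.

9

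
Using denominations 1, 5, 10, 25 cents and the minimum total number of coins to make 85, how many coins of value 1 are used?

0

85 = 3×25 + 1×10
Count of 1: 0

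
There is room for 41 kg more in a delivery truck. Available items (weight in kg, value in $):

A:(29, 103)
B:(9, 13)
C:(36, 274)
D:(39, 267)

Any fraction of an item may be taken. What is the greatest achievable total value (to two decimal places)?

308.23

Order: C (274/36=7.61) > D (267/39=6.85) > A (103/29=3.55) > B (13/9=1.44)
Fill: take C (36 @ 274) → take 5/39 of D → 34.23; 41/41 used.
Total value = 308.23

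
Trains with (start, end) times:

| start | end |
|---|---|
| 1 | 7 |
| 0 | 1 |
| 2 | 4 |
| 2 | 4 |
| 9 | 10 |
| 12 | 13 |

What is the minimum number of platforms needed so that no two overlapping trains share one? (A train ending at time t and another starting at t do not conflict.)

3

The answer is the maximum number of intervals overlapping at any instant.
Events (time:±→running): 0:+→1 1:-→0 1:+→1 2:+→2 2:+→3 … peak 3.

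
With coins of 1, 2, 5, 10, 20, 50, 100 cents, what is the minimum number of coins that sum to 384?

8

384 − 3×100→84 − 1×50→34 − 1×20→14 − 1×10→4 − 2×2→0
Total coins = 3 + 1 + 1 + 1 + 2 = 8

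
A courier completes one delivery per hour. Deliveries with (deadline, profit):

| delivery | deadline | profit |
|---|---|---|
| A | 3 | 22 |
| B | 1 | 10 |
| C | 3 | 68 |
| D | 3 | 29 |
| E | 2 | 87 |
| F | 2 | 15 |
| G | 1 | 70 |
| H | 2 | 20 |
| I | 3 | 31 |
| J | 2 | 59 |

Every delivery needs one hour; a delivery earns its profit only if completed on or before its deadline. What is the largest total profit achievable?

Sort by profit descending; place each in the latest free slot ≤ its deadline.
Profit order: E=87 G=70 C=68 J=59 I=31 D=29 A=22 H=20 F=15 B=10
Assign: E→slot 2, G→slot 1, C→slot 3, J skipped, I skipped, D skipped, A skipped, H skipped, F skipped, B skipped.
Slots: [1:G] [2:E] [3:C]
Profit = 70 + 87 + 68 = 225

225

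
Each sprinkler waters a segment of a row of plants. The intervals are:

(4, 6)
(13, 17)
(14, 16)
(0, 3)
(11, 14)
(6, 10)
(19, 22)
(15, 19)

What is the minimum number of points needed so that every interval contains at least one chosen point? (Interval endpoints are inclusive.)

4

Sort by right endpoint; whenever an interval is uncovered, place a point at its right end.
By right end: [0,3]  [4,6]  [6,10]  [11,14]  [14,16]  [13,17]  [15,19]  [19,22]
[0,3] uncovered → point at 3; [4,6] uncovered → point at 6; [11,14] uncovered → point at 14; [15,19] uncovered → point at 19.
Points: 3, 6, 14, 19 (4 total).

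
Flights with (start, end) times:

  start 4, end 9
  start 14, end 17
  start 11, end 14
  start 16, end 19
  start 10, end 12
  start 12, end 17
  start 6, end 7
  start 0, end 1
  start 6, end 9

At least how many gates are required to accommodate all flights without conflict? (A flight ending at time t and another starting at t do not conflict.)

The answer is the maximum number of intervals overlapping at any instant.
Events (time:±→running): 0:+→1 1:-→0 4:+→1 6:+→2 6:+→3 … peak 3.

3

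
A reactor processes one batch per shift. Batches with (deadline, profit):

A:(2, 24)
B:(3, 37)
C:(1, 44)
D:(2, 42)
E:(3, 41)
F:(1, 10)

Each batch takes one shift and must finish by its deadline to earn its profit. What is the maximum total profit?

Sort by profit descending; place each in the latest free slot ≤ its deadline.
By profit: C(d1,44), D(d2,42), E(d3,41), B(d3,37), A(d2,24), F(d1,10)
C→slot 1; D→slot 2; E→slot 3; B skipped; A skipped; F skipped.
Profit = 44 + 42 + 41 = 127

127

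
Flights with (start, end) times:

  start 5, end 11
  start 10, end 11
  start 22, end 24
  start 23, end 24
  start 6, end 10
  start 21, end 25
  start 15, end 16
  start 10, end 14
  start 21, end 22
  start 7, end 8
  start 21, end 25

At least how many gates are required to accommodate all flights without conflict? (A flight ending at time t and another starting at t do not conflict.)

4

Count concurrent intervals with a sweep; the peak is the room count.
Events (time:±→running): 5:+→1 6:+→2 7:+→3 8:-→2 10:-→1 10:+→2 10:+→3 11:-→2 11:-→1 14:-→0 15:+→1 16:-→0 21:+→1 21:+→2 21:+→3 22:-→2 22:+→3 23:+→4 … peak 4.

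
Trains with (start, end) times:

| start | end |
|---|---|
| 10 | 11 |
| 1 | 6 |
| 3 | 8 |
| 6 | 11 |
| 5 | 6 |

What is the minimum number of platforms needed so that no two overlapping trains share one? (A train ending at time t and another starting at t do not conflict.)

3

Events (time:±→running): 1:+→1 3:+→2 5:+→3 … peak 3.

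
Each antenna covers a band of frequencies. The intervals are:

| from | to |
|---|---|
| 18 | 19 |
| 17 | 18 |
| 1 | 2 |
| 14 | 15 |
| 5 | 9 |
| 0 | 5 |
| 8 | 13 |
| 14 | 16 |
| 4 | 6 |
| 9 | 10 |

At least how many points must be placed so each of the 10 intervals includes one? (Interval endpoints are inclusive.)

By right end: [1,2]  [0,5]  [4,6]  [5,9]  [9,10]  [8,13]  [14,15]  [14,16]  [17,18]  [18,19]
[1,2] uncovered → point at 2; [4,6] uncovered → point at 6; [9,10] uncovered → point at 10; [14,15] uncovered → point at 15; [17,18] uncovered → point at 18.
Points: 2, 6, 10, 15, 18 (5 total).

5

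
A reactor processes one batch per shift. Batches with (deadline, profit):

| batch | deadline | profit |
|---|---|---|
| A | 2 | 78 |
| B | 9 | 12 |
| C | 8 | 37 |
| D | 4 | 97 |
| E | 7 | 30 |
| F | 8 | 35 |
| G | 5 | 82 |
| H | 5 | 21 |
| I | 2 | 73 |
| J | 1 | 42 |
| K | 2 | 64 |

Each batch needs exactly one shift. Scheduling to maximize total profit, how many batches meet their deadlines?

9

Sort by profit descending; place each in the latest free slot ≤ its deadline.
By profit: D(d4,97), G(d5,82), A(d2,78), I(d2,73), K(d2,64), J(d1,42), C(d8,37), F(d8,35), E(d7,30), H(d5,21), B(d9,12)
D→slot 4; G→slot 5; A→slot 2; I→slot 1; K skipped; J skipped; C→slot 8; F→slot 7; E→slot 6; H→slot 3; B→slot 9.
9 of 11 scheduled.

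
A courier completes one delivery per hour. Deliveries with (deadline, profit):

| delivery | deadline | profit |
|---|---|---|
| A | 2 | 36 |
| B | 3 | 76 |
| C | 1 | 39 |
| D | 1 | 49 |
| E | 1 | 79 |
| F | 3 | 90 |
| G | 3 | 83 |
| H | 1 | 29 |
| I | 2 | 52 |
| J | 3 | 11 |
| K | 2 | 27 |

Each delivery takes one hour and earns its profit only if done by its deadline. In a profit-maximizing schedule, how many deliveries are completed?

3

Sort by profit descending; place each in the latest free slot ≤ its deadline.
By profit: F(d3,90), G(d3,83), E(d1,79), B(d3,76), I(d2,52), D(d1,49), C(d1,39), A(d2,36), H(d1,29), K(d2,27), J(d3,11)
F→slot 3; G→slot 2; E→slot 1; B skipped; I skipped; D skipped; C skipped; A skipped; H skipped; K skipped; J skipped.
3 of 11 scheduled.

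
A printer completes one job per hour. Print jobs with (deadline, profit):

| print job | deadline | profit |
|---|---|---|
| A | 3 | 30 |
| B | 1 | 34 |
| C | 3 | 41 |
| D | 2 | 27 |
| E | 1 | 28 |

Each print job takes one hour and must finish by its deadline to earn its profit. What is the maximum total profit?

Profit order: C=41 B=34 A=30 E=28 D=27
Assign: C→slot 3, B→slot 1, A→slot 2, E skipped, D skipped.
Slots: [1:B] [2:A] [3:C]
Profit = 34 + 30 + 41 = 105

105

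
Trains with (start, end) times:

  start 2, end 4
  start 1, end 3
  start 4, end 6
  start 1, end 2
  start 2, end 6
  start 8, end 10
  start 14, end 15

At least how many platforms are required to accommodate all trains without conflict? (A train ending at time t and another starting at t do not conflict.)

3

Events (time:±→running): 1:+→1 1:+→2 2:-→1 2:+→2 2:+→3 … peak 3.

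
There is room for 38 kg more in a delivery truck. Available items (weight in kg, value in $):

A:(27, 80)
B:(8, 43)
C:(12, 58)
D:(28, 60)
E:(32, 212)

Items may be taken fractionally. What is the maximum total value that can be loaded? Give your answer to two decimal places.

244.25

Greedy by value/weight ratio, highest first.
Ratios (sorted): E 6.62, B 5.38, C 4.83, A 2.96, D 2.14
take E (32 @ 212); take 6/8 of B → 32.25. Capacity used 38/38.
Total value = 244.25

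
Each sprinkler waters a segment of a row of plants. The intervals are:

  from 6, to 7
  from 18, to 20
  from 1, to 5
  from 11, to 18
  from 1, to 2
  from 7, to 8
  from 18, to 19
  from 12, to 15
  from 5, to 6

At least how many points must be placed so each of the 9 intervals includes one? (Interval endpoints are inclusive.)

Sort by right endpoint; whenever an interval is uncovered, place a point at its right end.
By right end: [1,2]  [1,5]  [5,6]  [6,7]  [7,8]  [12,15]  [11,18]  [18,19]  [18,20]
[1,2] uncovered → point at 2; [5,6] uncovered → point at 6; [7,8] uncovered → point at 8; [12,15] uncovered → point at 15; [18,19] uncovered → point at 19.
Points: 2, 6, 8, 15, 19 (5 total).

5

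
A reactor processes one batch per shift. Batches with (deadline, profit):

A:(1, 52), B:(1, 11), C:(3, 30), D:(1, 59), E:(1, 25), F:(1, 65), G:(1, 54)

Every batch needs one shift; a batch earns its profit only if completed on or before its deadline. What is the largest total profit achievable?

Take jobs in profit order; each goes to the latest open slot no later than its deadline.
Profit order: F=65 D=59 G=54 A=52 C=30 E=25 B=11
Assign: F→slot 1, D skipped, G skipped, A skipped, C→slot 3, E skipped, B skipped.
Slots: [1:F] [3:C]
Profit = 65 + 30 = 95

95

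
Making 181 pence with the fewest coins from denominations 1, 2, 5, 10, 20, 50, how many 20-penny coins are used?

1

Use the largest denomination that fits, subtract, and repeat.
181 = 3×50 + 1×20 + 1×10 + 1×1
Count of 20: 1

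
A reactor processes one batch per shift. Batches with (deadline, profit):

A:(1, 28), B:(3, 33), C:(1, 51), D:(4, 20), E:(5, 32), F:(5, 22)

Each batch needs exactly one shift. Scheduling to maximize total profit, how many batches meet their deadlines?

5

By profit: C(d1,51), B(d3,33), E(d5,32), A(d1,28), F(d5,22), D(d4,20)
C→slot 1; B→slot 3; E→slot 5; A skipped; F→slot 4; D→slot 2.
5 of 6 scheduled.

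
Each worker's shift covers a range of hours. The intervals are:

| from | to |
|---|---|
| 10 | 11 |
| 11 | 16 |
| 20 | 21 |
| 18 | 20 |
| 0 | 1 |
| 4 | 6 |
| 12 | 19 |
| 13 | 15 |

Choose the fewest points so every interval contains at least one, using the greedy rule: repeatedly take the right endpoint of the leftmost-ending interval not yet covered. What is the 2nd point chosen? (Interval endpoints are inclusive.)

Process intervals by earliest right end; each time one isn't hit yet, stab at its right endpoint.
By right end: [0,1]  [4,6]  [10,11]  [13,15]  [11,16]  [12,19]  [18,20]  [20,21]
[0,1] uncovered → point at 1; [4,6] uncovered → point at 6; [10,11] uncovered → point at 11; [13,15] uncovered → point at 15; [18,20] uncovered → point at 20.
Points: 1, 6, 11, 15, 20 (5 total).

6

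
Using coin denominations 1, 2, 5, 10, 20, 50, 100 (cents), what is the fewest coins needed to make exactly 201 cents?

201 = 2×100 + 1×1
Total coins = 2 + 1 = 3

3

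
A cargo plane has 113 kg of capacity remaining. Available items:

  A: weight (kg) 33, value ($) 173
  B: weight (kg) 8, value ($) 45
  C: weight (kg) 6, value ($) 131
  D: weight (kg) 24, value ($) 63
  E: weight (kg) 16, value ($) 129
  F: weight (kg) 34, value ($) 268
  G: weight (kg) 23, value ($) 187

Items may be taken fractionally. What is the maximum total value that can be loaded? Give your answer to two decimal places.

896.30

Greedy by value/weight ratio, highest first.
Order: C (131/6=21.83) > G (187/23=8.13) > E (129/16=8.06) > F (268/34=7.88) > B (45/8=5.62) > A (173/33=5.24) > D (63/24=2.62)
Fill: take C (6 @ 131) → take G (23 @ 187) → take E (16 @ 129) → take F (34 @ 268) → take B (8 @ 45) → take 26/33 of A → 136.30; 113/113 used.
Total value = 896.30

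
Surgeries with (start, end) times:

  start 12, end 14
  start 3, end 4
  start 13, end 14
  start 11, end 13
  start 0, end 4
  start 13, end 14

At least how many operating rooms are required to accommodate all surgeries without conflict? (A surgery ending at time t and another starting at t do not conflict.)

3

Count concurrent intervals with a sweep; the peak is the room count.
Events (time:±→running): 0:+→1 3:+→2 4:-→1 4:-→0 11:+→1 12:+→2 13:-→1 13:+→2 13:+→3 … peak 3.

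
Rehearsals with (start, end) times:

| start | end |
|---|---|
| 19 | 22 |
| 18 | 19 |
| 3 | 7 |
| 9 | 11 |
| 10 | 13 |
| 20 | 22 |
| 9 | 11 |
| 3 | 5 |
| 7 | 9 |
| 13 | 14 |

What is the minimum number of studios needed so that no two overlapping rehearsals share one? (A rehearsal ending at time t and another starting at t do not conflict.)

3

Count concurrent intervals with a sweep; the peak is the room count.
starts: [3, 3, 7, 9, 9, 10, 13, 18, 19, 20]
ends:   [5, 7, 9, 11, 11, 13, 14, 19, 22, 22]
s3→1 s3→2 e5→1 e7→0 s7→1 e9→0 s9→1 s9→2 s10→3  — peak 3.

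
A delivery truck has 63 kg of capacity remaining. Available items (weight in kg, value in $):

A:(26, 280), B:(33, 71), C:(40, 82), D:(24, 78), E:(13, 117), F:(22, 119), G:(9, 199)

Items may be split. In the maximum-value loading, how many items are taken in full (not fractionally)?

3

Order: G (199/9=22.11) > A (280/26=10.77) > E (117/13=9.00) > F (119/22=5.41) > D (78/24=3.25) > B (71/33=2.15) > C (82/40=2.05)
Fill: take G (9 @ 199) → take A (26 @ 280) → take E (13 @ 117) → take 15/22 of F → 81.14; 63/63 used.
3 item(s) taken whole; one partial (take 15/22 of F).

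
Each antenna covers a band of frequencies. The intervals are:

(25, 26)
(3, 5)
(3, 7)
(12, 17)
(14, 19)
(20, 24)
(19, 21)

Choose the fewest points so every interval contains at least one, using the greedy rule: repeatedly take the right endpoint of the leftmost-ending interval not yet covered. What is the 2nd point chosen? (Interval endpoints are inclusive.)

Process intervals by earliest right end; each time one isn't hit yet, stab at its right endpoint.
By right end: [3,5]  [3,7]  [12,17]  [14,19]  [19,21]  [20,24]  [25,26]
[3,5] uncovered → point at 5; [12,17] uncovered → point at 17; [19,21] uncovered → point at 21; [25,26] uncovered → point at 26.
Points: 5, 17, 21, 26 (4 total).

17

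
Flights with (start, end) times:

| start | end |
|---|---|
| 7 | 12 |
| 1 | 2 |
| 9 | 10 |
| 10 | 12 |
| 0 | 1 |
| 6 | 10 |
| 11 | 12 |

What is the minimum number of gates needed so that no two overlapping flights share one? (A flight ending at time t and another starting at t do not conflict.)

3

Events (time:±→running): 0:+→1 1:-→0 1:+→1 2:-→0 6:+→1 7:+→2 9:+→3 … peak 3.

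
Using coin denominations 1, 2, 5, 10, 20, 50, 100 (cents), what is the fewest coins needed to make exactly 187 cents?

6

187 = 1×100 + 1×50 + 1×20 + 1×10 + 1×5 + 1×2
Total coins = 1 + 1 + 1 + 1 + 1 + 1 = 6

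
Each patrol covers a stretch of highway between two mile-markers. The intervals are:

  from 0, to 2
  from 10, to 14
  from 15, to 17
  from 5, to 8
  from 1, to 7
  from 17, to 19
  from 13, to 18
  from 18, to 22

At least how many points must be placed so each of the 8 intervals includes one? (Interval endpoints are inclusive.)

Process intervals by earliest right end; each time one isn't hit yet, stab at its right endpoint.
Sorted: [0,2] [1,7] [5,8] [10,14] [15,17] [13,18] [17,19] [18,22]
{[0,2],[1,7]} hit by 2; {[5,8]} hit by 8; {[10,14]} hit by 14; {[15,17],[13,18],[17,19]} hit by 17; {[18,22]} hit by 22.
Points: 2, 8, 14, 17, 22 (5 total).

5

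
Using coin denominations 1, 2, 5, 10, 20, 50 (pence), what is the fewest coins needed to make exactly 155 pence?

4

Use the largest denomination that fits, subtract, and repeat.
155 − 3×50→5 − 1×5→0
Total coins = 3 + 1 = 4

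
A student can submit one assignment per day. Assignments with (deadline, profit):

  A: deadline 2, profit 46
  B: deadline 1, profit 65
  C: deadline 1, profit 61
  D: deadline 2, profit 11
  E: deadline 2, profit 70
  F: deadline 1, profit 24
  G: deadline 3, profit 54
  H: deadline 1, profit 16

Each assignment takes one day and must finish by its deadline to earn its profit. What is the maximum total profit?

189

Take jobs in profit order; each goes to the latest open slot no later than its deadline.
By profit: E(d2,70), B(d1,65), C(d1,61), G(d3,54), A(d2,46), F(d1,24), H(d1,16), D(d2,11)
E→slot 2; B→slot 1; C skipped; G→slot 3; A skipped; F skipped; H skipped; D skipped.
Profit = 65 + 70 + 54 = 189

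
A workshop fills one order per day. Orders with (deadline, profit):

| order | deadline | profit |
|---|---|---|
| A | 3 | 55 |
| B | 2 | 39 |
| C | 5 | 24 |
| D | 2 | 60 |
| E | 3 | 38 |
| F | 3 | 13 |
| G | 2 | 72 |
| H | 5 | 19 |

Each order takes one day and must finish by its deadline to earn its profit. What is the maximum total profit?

230

By profit: G(d2,72), D(d2,60), A(d3,55), B(d2,39), E(d3,38), C(d5,24), H(d5,19), F(d3,13)
G→slot 2; D→slot 1; A→slot 3; B skipped; E skipped; C→slot 5; H→slot 4; F skipped.
Profit = 60 + 72 + 55 + 19 + 24 = 230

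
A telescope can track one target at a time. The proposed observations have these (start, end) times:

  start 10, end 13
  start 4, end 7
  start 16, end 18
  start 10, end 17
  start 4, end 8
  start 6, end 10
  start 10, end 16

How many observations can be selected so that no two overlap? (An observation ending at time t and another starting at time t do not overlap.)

3

By end time: (4,7), (4,8), (6,10), (10,13), (10,16), (10,17), (16,18).
Pick (4,7); next start ≥ 7 → (10,13); next start ≥ 13 → (16,18).
Selected 3 observations.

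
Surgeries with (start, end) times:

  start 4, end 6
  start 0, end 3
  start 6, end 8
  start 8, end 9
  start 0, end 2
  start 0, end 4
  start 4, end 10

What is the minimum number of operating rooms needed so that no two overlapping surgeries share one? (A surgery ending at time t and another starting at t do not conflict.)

The answer is the maximum number of intervals overlapping at any instant.
Events (time:±→running): 0:+→1 0:+→2 0:+→3 … peak 3.

3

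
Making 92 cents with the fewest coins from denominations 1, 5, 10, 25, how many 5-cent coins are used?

1

92 − 3×25→17 − 1×10→7 − 1×5→2 − 2×1→0
Count of 5: 1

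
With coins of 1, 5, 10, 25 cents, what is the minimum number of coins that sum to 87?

Use the largest denomination that fits, subtract, and repeat.
87 − 3×25→12 − 1×10→2 − 2×1→0
Total coins = 3 + 1 + 2 = 6

6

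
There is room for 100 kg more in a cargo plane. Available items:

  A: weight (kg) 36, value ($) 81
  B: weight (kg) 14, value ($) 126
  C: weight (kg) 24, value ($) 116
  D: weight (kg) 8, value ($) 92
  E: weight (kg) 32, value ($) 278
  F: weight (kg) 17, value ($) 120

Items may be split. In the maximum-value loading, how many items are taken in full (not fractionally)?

Sort by value per unit weight and fill in that order.
Order: D (92/8=11.50) > B (126/14=9.00) > E (278/32=8.69) > F (120/17=7.06) > C (116/24=4.83) > A (81/36=2.25)
Fill: take D (8 @ 92) → take B (14 @ 126) → take E (32 @ 278) → take F (17 @ 120) → take C (24 @ 116) → take 5/36 of A → 11.25; 100/100 used.
5 item(s) taken whole; one partial (take 5/36 of A).

5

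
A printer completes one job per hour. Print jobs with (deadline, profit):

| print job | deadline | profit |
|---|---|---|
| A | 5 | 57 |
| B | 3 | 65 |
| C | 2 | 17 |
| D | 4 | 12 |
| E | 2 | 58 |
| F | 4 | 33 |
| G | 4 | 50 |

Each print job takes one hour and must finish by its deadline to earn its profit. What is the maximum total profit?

Sort by profit descending; place each in the latest free slot ≤ its deadline.
Profit order: B=65 E=58 A=57 G=50 F=33 C=17 D=12
Assign: B→slot 3, E→slot 2, A→slot 5, G→slot 4, F→slot 1, C skipped, D skipped.
Slots: [1:F] [2:E] [3:B] [4:G] [5:A]
Profit = 33 + 58 + 65 + 50 + 57 = 263

263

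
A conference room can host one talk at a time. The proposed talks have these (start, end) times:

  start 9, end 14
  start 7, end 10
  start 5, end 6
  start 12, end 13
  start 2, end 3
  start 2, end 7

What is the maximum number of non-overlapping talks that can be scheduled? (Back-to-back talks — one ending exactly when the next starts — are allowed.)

Order by finish time; keep every interval that doesn't clash with the previous kept one.
Sorted by end: (2,3)  (5,6)  (2,7)  (7,10)  (12,13)  (9,14)
take (2,3); take (5,6); take (7,10); take (12,13).
Selected 4 talks.

4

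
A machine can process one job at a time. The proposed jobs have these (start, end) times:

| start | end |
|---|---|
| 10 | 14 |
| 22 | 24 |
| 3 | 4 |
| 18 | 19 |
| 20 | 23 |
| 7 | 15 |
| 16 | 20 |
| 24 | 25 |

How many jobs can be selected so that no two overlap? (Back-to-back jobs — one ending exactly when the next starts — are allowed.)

Sort by end time and greedily take each interval whose start is ≥ the last chosen end.
Sorted by end: (3,4)  (10,14)  (7,15)  (18,19)  (16,20)  (20,23)  (22,24)  (24,25)
take (3,4); take (10,14); take (18,19); take (20,23); skip (22,24); take (24,25).
Selected 5 jobs.

5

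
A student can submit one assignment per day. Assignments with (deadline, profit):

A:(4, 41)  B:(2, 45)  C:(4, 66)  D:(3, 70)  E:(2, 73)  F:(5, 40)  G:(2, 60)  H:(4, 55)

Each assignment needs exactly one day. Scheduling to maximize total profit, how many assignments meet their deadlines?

Profit order: E=73 D=70 C=66 G=60 H=55 B=45 A=41 F=40
Assign: E→slot 2, D→slot 3, C→slot 4, G→slot 1, H skipped, B skipped, A skipped, F→slot 5.
Slots: [1:G] [2:E] [3:D] [4:C] [5:F]
5 of 8 scheduled.

5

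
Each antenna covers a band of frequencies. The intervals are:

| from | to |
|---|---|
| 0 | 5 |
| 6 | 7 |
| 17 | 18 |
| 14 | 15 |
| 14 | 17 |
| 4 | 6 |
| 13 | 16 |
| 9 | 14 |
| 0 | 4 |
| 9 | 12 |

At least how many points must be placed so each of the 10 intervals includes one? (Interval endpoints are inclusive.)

Process intervals by earliest right end; each time one isn't hit yet, stab at its right endpoint.
Sorted: [0,4] [0,5] [4,6] [6,7] [9,12] [9,14] [14,15] [13,16] [14,17] [17,18]
{[0,4],[0,5],[4,6]} hit by 4; {[6,7]} hit by 7; {[9,12],[9,14]} hit by 12; {[14,15],[13,16],[14,17]} hit by 15; {[17,18]} hit by 18.
Points: 4, 7, 12, 15, 18 (5 total).

5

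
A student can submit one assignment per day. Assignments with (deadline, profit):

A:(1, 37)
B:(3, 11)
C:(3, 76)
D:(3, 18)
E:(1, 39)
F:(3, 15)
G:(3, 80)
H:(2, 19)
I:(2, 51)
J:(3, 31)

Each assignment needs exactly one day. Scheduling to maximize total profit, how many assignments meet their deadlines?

By profit: G(d3,80), C(d3,76), I(d2,51), E(d1,39), A(d1,37), J(d3,31), H(d2,19), D(d3,18), F(d3,15), B(d3,11)
G→slot 3; C→slot 2; I→slot 1; E skipped; A skipped; J skipped; H skipped; D skipped; F skipped; B skipped.
3 of 10 scheduled.

3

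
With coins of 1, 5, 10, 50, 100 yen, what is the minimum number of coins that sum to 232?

7

Use the largest denomination that fits, subtract, and repeat.
232 = 2×100 + 3×10 + 2×1
Total coins = 2 + 3 + 2 = 7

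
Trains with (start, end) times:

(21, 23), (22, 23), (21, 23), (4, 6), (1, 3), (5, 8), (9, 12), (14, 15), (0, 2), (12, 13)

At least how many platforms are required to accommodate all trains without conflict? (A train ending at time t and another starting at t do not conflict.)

3

starts: [0, 1, 4, 5, 9, 12, 14, 21, 21, 22]
ends:   [2, 3, 6, 8, 12, 13, 15, 23, 23, 23]
s0→1 s1→2 e2→1 e3→0 s4→1 s5→2 e6→1 e8→0 s9→1 e12→0 s12→1 e13→0 s14→1 e15→0 s21→1 s21→2 s22→3  — peak 3.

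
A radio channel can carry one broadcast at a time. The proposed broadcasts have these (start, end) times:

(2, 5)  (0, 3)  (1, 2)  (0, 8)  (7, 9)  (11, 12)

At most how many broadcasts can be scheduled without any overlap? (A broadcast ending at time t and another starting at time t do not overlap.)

Sort by end time and greedily take each interval whose start is ≥ the last chosen end.
By end time: (1,2), (0,3), (2,5), (0,8), (7,9), (11,12).
Pick (1,2); next start ≥ 2 → (2,5); next start ≥ 5 → (7,9); next start ≥ 9 → (11,12).
Selected 4 broadcasts.

4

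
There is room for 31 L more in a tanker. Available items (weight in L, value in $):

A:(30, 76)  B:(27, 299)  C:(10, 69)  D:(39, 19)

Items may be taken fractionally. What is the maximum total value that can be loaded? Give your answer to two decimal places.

326.60

Greedy by value/weight ratio, highest first.
Ratios (sorted): B 11.07, C 6.90, A 2.53, D 0.49
take B (27 @ 299); take 4/10 of C → 27.60. Capacity used 31/31.
Total value = 326.60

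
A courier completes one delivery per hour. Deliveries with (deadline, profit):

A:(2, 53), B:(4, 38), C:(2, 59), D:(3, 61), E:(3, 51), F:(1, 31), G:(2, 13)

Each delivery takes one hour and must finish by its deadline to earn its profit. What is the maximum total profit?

211

By profit: D(d3,61), C(d2,59), A(d2,53), E(d3,51), B(d4,38), F(d1,31), G(d2,13)
D→slot 3; C→slot 2; A→slot 1; E skipped; B→slot 4; F skipped; G skipped.
Profit = 53 + 59 + 61 + 38 = 211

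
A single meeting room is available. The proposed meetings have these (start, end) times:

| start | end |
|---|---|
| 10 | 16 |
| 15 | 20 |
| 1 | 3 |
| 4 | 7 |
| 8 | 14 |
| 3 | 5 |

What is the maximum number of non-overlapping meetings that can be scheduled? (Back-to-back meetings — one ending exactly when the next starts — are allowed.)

4

By end time: (1,3), (3,5), (4,7), (8,14), (10,16), (15,20).
Pick (1,3); next start ≥ 3 → (3,5); next start ≥ 5 → (8,14); next start ≥ 14 → (15,20).
Selected 4 meetings.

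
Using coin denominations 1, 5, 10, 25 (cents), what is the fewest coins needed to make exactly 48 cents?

6

48 − 1×25→23 − 2×10→3 − 3×1→0
Total coins = 1 + 2 + 3 = 6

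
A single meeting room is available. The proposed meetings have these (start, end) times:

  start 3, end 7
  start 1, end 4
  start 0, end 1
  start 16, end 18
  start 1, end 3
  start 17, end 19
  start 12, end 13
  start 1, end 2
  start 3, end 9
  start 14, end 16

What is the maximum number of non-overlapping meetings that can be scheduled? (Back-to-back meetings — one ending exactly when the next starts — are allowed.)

6

Greedy by earliest finish: after sorting by end time, pick each interval compatible with the last pick.
Sorted by end: (0,1)  (1,2)  (1,3)  (1,4)  (3,7)  (3,9)  (12,13)  (14,16)  (16,18)  (17,19)
take (0,1); take (1,2); take (3,7); skip (3,9); take (12,13); take (14,16); take (16,18); skip (17,19).
Selected 6 meetings.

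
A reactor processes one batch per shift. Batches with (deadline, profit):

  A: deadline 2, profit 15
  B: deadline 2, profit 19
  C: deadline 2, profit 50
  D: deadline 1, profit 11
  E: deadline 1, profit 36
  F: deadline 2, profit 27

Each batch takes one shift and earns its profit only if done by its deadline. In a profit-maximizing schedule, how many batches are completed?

2

By profit: C(d2,50), E(d1,36), F(d2,27), B(d2,19), A(d2,15), D(d1,11)
C→slot 2; E→slot 1; F skipped; B skipped; A skipped; D skipped.
2 of 6 scheduled.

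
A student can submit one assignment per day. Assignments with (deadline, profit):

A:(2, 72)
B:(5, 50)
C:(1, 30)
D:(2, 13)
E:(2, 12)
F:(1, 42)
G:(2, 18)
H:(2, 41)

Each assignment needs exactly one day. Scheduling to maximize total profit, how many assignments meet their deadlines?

3

By profit: A(d2,72), B(d5,50), F(d1,42), H(d2,41), C(d1,30), G(d2,18), D(d2,13), E(d2,12)
A→slot 2; B→slot 5; F→slot 1; H skipped; C skipped; G skipped; D skipped; E skipped.
3 of 8 scheduled.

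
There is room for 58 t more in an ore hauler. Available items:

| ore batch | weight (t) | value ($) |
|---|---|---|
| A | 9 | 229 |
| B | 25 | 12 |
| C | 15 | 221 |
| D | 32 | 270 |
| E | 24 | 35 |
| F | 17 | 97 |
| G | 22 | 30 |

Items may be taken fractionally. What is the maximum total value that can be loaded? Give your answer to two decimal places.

731.41

Order: A (229/9=25.44) > C (221/15=14.73) > D (270/32=8.44) > F (97/17=5.71) > E (35/24=1.46) > G (30/22=1.36) > B (12/25=0.48)
Fill: take A (9 @ 229) → take C (15 @ 221) → take D (32 @ 270) → take 2/17 of F → 11.41; 58/58 used.
Total value = 731.41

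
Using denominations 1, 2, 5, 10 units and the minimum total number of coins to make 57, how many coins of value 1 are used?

Use the largest denomination that fits, subtract, and repeat.
57 = 5×10 + 1×5 + 1×2
Count of 1: 0

0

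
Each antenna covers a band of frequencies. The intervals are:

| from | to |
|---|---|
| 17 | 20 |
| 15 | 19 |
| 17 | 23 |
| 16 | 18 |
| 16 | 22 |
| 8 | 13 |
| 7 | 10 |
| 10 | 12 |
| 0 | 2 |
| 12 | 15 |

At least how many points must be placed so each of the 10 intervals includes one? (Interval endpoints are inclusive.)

4

Sort by right endpoint; whenever an interval is uncovered, place a point at its right end.
By right end: [0,2]  [7,10]  [10,12]  [8,13]  [12,15]  [16,18]  [15,19]  [17,20]  [16,22]  [17,23]
[0,2] uncovered → point at 2; [7,10] uncovered → point at 10; [12,15] uncovered → point at 15; [16,18] uncovered → point at 18.
Points: 2, 10, 15, 18 (4 total).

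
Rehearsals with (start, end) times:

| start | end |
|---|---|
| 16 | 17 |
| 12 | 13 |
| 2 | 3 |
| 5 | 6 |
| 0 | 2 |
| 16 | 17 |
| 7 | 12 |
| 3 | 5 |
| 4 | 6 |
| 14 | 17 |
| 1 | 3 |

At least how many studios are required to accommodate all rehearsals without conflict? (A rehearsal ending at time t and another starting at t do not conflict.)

3

Events (time:±→running): 0:+→1 1:+→2 2:-→1 2:+→2 3:-→1 3:-→0 3:+→1 4:+→2 5:-→1 5:+→2 6:-→1 6:-→0 7:+→1 12:-→0 12:+→1 13:-→0 14:+→1 16:+→2 16:+→3 … peak 3.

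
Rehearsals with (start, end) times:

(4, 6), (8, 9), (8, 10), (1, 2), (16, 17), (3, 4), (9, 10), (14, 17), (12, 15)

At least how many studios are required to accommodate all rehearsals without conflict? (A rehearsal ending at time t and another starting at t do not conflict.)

2

The answer is the maximum number of intervals overlapping at any instant.
Events (time:±→running): 1:+→1 2:-→0 3:+→1 4:-→0 4:+→1 6:-→0 8:+→1 8:+→2 … peak 2.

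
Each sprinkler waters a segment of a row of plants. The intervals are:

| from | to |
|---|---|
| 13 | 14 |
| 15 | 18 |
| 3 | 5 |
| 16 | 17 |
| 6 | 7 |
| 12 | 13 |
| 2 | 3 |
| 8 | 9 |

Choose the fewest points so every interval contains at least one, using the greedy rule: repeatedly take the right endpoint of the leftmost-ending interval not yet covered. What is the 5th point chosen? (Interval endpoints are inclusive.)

17

Sorted: [2,3] [3,5] [6,7] [8,9] [12,13] [13,14] [16,17] [15,18]
{[2,3],[3,5]} hit by 3; {[6,7]} hit by 7; {[8,9]} hit by 9; {[12,13],[13,14]} hit by 13; {[16,17],[15,18]} hit by 17.
Points: 3, 7, 9, 13, 17 (5 total).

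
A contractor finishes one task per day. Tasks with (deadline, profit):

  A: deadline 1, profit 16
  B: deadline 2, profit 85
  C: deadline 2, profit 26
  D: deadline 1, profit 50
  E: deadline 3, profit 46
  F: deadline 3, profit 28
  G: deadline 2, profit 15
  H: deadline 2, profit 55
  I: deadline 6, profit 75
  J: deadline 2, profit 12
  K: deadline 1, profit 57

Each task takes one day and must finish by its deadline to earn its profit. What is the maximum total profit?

By profit: B(d2,85), I(d6,75), K(d1,57), H(d2,55), D(d1,50), E(d3,46), F(d3,28), C(d2,26), A(d1,16), G(d2,15), J(d2,12)
B→slot 2; I→slot 6; K→slot 1; H skipped; D skipped; E→slot 3; F skipped; C skipped; A skipped; G skipped; J skipped.
Profit = 57 + 85 + 46 + 75 = 263

263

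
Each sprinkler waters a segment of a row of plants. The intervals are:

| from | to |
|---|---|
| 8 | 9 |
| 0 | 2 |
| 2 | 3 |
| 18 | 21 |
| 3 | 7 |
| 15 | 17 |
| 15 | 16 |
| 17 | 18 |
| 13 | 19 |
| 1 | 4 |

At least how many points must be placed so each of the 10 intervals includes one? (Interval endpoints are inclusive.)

By right end: [0,2]  [2,3]  [1,4]  [3,7]  [8,9]  [15,16]  [15,17]  [17,18]  [13,19]  [18,21]
[0,2] uncovered → point at 2; [3,7] uncovered → point at 7; [8,9] uncovered → point at 9; [15,16] uncovered → point at 16; [17,18] uncovered → point at 18.
Points: 2, 7, 9, 16, 18 (5 total).

5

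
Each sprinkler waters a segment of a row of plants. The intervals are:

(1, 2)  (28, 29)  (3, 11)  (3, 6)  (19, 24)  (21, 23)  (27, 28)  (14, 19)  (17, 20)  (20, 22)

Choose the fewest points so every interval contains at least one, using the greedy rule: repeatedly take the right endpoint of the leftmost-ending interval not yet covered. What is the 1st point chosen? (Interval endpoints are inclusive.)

Process intervals by earliest right end; each time one isn't hit yet, stab at its right endpoint.
By right end: [1,2]  [3,6]  [3,11]  [14,19]  [17,20]  [20,22]  [21,23]  [19,24]  [27,28]  [28,29]
[1,2] uncovered → point at 2; [3,6] uncovered → point at 6; [14,19] uncovered → point at 19; [20,22] uncovered → point at 22; [27,28] uncovered → point at 28.
Points: 2, 6, 19, 22, 28 (5 total).

2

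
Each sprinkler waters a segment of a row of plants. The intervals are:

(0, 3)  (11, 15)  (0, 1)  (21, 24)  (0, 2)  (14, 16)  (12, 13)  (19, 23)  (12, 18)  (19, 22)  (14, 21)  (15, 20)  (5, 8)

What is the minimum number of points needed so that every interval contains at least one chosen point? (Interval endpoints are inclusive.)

5

By right end: [0,1]  [0,2]  [0,3]  [5,8]  [12,13]  [11,15]  [14,16]  [12,18]  [15,20]  [14,21]  [19,22]  [19,23]  [21,24]
[0,1] uncovered → point at 1; [5,8] uncovered → point at 8; [12,13] uncovered → point at 13; [14,16] uncovered → point at 16; [19,22] uncovered → point at 22.
Points: 1, 8, 13, 16, 22 (5 total).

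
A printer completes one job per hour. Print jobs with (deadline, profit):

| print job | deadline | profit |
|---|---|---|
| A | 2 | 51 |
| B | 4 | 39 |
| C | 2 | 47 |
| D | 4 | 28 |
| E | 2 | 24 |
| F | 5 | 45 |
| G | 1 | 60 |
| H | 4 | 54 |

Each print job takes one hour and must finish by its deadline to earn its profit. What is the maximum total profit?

249

Take jobs in profit order; each goes to the latest open slot no later than its deadline.
Profit order: G=60 H=54 A=51 C=47 F=45 B=39 D=28 E=24
Assign: G→slot 1, H→slot 4, A→slot 2, C skipped, F→slot 5, B→slot 3, D skipped, E skipped.
Slots: [1:G] [2:A] [3:B] [4:H] [5:F]
Profit = 60 + 51 + 39 + 54 + 45 = 249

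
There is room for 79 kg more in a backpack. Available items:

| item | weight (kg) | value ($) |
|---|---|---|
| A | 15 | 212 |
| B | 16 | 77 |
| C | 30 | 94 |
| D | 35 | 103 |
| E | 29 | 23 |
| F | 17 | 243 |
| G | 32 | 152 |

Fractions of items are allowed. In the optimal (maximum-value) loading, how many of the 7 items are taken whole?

Greedy by value/weight ratio, highest first.
Ratios (sorted): F 14.29, A 14.13, B 4.81, G 4.75, C 3.13, D 2.94, E 0.79
take F (17 @ 243); take A (15 @ 212); take B (16 @ 77); take 31/32 of G → 147.25. Capacity used 79/79.
3 item(s) taken whole; one partial (take 31/32 of G).

3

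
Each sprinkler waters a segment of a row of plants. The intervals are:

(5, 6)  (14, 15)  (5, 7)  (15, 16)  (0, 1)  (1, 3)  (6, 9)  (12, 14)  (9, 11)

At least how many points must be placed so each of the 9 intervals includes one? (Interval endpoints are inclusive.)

Sorted: [0,1] [1,3] [5,6] [5,7] [6,9] [9,11] [12,14] [14,15] [15,16]
{[0,1],[1,3]} hit by 1; {[5,6],[5,7],[6,9]} hit by 6; {[9,11]} hit by 11; {[12,14],[14,15]} hit by 14; {[15,16]} hit by 16.
Points: 1, 6, 11, 14, 16 (5 total).

5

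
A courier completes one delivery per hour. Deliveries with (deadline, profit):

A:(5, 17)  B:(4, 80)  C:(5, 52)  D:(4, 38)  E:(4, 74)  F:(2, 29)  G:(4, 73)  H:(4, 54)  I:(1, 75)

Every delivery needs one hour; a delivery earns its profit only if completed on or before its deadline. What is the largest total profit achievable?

354

By profit: B(d4,80), I(d1,75), E(d4,74), G(d4,73), H(d4,54), C(d5,52), D(d4,38), F(d2,29), A(d5,17)
B→slot 4; I→slot 1; E→slot 3; G→slot 2; H skipped; C→slot 5; D skipped; F skipped; A skipped.
Profit = 75 + 73 + 74 + 80 + 52 = 354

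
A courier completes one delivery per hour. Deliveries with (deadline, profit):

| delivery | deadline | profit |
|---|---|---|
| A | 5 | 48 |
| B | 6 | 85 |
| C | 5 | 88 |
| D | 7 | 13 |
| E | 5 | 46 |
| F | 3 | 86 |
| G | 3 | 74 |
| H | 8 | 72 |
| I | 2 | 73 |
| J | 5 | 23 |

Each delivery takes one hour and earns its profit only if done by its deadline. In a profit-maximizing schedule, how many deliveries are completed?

8

Profit order: C=88 F=86 B=85 G=74 I=73 H=72 A=48 E=46 J=23 D=13
Assign: C→slot 5, F→slot 3, B→slot 6, G→slot 2, I→slot 1, H→slot 8, A→slot 4, E skipped, J skipped, D→slot 7.
Slots: [1:I] [2:G] [3:F] [4:A] [5:C] [6:B] [7:D] [8:H]
8 of 10 scheduled.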